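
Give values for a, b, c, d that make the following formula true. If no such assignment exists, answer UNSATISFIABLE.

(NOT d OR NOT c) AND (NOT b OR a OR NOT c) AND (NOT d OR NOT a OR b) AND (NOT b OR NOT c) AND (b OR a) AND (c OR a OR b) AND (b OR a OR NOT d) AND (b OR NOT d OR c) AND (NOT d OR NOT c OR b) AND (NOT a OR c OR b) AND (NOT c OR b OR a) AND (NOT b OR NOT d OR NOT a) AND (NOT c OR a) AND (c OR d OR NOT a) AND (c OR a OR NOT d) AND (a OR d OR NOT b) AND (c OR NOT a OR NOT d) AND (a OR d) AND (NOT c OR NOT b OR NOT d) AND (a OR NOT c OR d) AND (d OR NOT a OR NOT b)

a: true; b: false; c: true; d: false

Suppose d = false.
Unit clause (a) forces a = true.
Unit clause (c) forces c = true.
Unit clause (NOT b) forces b = false.
All clauses are satisfied.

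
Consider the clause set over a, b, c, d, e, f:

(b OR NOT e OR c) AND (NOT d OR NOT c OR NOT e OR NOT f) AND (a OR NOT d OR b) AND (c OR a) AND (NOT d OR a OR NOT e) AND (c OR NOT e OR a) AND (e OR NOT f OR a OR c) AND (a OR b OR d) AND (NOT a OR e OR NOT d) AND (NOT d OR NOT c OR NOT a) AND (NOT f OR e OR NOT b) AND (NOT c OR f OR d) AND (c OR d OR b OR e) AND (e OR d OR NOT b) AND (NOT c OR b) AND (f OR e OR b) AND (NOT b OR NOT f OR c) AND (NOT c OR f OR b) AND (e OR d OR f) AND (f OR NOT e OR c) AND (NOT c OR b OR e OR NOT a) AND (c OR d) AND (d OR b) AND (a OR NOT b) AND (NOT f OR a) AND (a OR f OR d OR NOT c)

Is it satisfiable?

Try c = true.
The clause (b) is unit, so b = true.
The clause (a) is unit, so a = true.
The clause (NOT d) is unit, so d = false.
The clause (f) is unit, so f = true.
The clause (e) is unit, so e = true.
This assignment satisfies each clause.
A satisfying assignment: a=true, b=true, c=true, d=false, e=true, f=true.

Yes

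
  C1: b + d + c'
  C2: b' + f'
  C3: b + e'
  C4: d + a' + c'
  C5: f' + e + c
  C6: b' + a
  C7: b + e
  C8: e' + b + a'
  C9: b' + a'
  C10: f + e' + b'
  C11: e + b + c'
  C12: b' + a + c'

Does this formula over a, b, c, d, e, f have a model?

No, unsatisfiable

Try b = 0.
(e') alone gives e = 0.
Now (e) is unsatisfied and unit — conflict.
Backtrack on b: now try b = 1.
(f') alone gives f = 0.
(a) alone gives a = 1.
Now (a') is unsatisfied and unit — conflict.
Both values of b lead to a conflict.
No assignment satisfies every clause.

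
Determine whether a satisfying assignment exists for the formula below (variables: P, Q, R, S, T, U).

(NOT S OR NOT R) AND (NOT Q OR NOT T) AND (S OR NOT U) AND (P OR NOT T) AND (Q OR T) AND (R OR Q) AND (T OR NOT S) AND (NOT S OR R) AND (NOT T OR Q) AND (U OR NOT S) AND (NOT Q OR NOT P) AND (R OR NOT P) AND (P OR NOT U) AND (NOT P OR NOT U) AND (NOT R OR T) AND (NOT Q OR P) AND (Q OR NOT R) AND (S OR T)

Case S = false:
The clause (NOT U) is unit, so U = false.
The clause (T) is unit, so T = true.
The clause (NOT Q) is unit, so Q = false.
Now (Q) is unsatisfied and unit — conflict.
That branch fails; take S = true instead.
The clause (NOT R) is unit, so R = false.
Now (R) is unsatisfied and unit — conflict.
Neither S = true nor S = false works.
No assignment satisfies every clause.

No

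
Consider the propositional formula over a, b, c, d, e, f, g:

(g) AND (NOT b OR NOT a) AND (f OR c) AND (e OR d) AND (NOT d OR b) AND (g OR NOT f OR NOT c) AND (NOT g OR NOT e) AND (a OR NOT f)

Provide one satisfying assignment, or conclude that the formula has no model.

a: false, b: true, c: true, d: true, e: false, f: false, g: true

From the singleton clause (g), g = true.
From the singleton clause (NOT e), e = false.
From the singleton clause (d), d = true.
From the singleton clause (b), b = true.
From the singleton clause (NOT a), a = false.
From the singleton clause (NOT f), f = false.
From the singleton clause (c), c = true.
All clauses are satisfied.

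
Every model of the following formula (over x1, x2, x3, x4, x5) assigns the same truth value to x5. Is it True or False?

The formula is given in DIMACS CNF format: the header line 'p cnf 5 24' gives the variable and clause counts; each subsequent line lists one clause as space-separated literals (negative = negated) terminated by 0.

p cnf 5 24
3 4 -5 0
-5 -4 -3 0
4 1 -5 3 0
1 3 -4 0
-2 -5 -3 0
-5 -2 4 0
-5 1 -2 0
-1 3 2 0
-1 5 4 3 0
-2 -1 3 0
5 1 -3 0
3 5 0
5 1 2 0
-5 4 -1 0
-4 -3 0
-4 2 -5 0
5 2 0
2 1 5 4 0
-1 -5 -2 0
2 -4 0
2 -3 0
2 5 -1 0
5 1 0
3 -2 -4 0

Suppose x5 = True.
Case x3 = True:
Unit clause (¬x4) forces x4 = False.
Unit clause (¬x2) forces x2 = False.
But (x2) is also a unit clause — contradiction.
Backtrack on x3: now try x3 = False.
Unit clause (x4) forces x4 = True.
Unit clause (x1) forces x1 = True.
Unit clause (x2) forces x2 = True.
But (¬x2) is also a unit clause — contradiction.
Both values of x3 lead to a conflict.
So every satisfying assignment has x5 = False.

False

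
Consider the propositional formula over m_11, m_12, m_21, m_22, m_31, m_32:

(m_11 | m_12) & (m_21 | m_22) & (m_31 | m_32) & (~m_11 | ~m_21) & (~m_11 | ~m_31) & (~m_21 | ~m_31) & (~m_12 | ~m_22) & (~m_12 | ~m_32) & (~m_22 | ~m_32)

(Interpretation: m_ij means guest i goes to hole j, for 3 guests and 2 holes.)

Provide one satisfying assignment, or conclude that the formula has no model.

Branch on m_11: set m_11 = 1.
The clause (~m_21) is unit, so m_21 = 0.
The clause (m_22) is unit, so m_22 = 1.
The clause (~m_31) is unit, so m_31 = 0.
The clause (m_32) is unit, so m_32 = 1.
Now (~m_32) is unsatisfied and unit — conflict.
Backtrack on m_11: now try m_11 = 0.
The clause (m_12) is unit, so m_12 = 1.
The clause (~m_22) is unit, so m_22 = 0.
The clause (m_21) is unit, so m_21 = 1.
The clause (~m_31) is unit, so m_31 = 0.
The clause (m_32) is unit, so m_32 = 1.
Now (~m_32) is unsatisfied and unit — conflict.
Both values of m_11 lead to a conflict.

UNSATISFIABLE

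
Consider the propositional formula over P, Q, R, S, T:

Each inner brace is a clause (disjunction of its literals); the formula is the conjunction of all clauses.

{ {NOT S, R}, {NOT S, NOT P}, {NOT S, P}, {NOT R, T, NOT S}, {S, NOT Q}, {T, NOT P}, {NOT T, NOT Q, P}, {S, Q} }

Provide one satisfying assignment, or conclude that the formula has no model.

UNSATISFIABLE

Suppose S = false.
The clause (NOT Q) is unit, so Q = false.
But (Q) is also a unit clause — contradiction.
That branch fails; take S = true instead.
The clause (R) is unit, so R = true.
The clause (NOT P) is unit, so P = false.
But (P) is also a unit clause — contradiction.
Both values of S lead to a conflict.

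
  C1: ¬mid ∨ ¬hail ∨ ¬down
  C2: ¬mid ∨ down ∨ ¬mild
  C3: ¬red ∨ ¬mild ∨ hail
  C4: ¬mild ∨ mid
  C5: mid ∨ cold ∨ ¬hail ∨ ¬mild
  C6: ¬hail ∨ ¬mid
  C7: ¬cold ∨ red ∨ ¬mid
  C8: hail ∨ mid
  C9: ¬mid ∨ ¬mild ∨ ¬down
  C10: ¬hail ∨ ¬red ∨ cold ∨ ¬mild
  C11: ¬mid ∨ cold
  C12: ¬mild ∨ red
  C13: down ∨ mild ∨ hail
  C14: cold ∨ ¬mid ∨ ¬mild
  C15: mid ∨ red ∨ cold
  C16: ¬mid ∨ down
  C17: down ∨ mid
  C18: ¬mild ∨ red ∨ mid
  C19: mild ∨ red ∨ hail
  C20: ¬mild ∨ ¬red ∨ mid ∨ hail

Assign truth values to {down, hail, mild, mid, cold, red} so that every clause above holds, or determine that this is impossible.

Branch on mild: set mild = False.
Branch on hail: set hail = True.
The clause (¬mid) is unit, so mid = False.
The clause (down) is unit, so down = True.
Branch on red: set red = False.
The clause (cold) is unit, so cold = True.
This assignment satisfies each clause.

down: True, hail: True, mild: False, mid: False, cold: True, red: False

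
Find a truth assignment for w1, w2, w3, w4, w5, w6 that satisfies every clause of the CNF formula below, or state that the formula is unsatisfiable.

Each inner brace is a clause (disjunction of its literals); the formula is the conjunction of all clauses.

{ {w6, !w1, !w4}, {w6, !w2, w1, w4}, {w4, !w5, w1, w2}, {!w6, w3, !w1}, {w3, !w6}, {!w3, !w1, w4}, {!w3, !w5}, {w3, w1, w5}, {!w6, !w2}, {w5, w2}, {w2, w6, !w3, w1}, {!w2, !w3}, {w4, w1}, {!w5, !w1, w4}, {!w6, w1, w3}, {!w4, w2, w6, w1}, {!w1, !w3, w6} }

w1=false; w2=true; w3=false; w4=true; w5=true; w6=false

Branch on w3: set w3 = false.
(!w6) alone gives w6 = false.
Branch on w1: set w1 = false.
(w5) alone gives w5 = true.
(w4) alone gives w4 = true.
(w2) alone gives w2 = true.
Every clause now holds.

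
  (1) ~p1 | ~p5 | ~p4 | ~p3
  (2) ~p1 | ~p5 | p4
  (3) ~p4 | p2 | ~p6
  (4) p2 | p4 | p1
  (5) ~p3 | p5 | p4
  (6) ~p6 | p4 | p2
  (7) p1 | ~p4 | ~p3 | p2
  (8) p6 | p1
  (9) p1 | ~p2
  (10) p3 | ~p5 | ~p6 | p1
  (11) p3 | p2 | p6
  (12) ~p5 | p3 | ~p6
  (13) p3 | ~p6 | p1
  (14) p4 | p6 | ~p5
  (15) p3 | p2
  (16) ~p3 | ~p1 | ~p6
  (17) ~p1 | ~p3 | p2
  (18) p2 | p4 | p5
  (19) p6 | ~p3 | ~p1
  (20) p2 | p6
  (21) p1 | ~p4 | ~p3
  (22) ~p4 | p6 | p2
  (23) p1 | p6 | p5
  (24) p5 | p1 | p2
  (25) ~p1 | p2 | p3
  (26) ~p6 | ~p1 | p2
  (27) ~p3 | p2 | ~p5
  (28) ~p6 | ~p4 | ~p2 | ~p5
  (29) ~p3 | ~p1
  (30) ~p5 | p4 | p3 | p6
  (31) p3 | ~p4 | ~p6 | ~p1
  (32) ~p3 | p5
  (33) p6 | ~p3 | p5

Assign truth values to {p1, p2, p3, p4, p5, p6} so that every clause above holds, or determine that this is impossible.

Case p6 = 0:
(p1) alone gives p1 = 1.
(~p3) alone gives p3 = 0.
(p2) alone gives p2 = 1.
Case p5 = 0:
All clauses hold; p4 can take either value.

p1=1, p2=1, p3=0, p4=1, p5=0, p6=0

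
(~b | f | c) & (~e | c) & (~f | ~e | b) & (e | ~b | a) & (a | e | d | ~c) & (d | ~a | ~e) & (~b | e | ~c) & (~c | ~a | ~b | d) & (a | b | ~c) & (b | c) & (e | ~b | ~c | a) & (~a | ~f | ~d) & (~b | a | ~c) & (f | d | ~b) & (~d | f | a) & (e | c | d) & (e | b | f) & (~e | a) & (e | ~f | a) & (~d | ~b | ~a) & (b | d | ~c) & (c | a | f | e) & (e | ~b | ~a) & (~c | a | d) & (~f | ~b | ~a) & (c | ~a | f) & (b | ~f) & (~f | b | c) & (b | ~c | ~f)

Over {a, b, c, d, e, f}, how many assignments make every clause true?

There are 2^6 = 64 truth assignments over (a, b, c, d, e, f).
Split on d. With d = 1, the clauses containing d are satisfied and ~d drops from the rest; 1 of the 2^5 = 32 assignments to the other variables satisfy what remains.
With d = 0, by the same count on the reduced clause set, 0 assignments work.
Total: 1 + 0 = 1.

1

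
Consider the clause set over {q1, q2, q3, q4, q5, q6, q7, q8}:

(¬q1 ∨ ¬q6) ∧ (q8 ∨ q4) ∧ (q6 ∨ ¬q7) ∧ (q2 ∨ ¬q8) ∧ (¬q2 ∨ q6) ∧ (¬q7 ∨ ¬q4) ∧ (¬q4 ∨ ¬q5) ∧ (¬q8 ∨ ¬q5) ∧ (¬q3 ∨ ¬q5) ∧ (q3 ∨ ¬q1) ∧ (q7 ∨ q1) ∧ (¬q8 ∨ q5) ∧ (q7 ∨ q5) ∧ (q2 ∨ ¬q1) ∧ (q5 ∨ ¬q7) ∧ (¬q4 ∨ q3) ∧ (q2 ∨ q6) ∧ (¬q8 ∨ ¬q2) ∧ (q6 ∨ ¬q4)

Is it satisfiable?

No, unsatisfiable

Branch on q1: set q1 = False.
(q7) alone gives q7 = True.
(q6) alone gives q6 = True.
(¬q4) alone gives q4 = False.
(q8) alone gives q8 = True.
(q2) alone gives q2 = True.
That conflicts with the unit clause (¬q2).
Backtrack on q1: now try q1 = True.
(¬q6) alone gives q6 = False.
(¬q7) alone gives q7 = False.
(¬q2) alone gives q2 = False.
That conflicts with the unit clause (q2).
Either choice for q1 ends in contradiction.
No assignment satisfies every clause.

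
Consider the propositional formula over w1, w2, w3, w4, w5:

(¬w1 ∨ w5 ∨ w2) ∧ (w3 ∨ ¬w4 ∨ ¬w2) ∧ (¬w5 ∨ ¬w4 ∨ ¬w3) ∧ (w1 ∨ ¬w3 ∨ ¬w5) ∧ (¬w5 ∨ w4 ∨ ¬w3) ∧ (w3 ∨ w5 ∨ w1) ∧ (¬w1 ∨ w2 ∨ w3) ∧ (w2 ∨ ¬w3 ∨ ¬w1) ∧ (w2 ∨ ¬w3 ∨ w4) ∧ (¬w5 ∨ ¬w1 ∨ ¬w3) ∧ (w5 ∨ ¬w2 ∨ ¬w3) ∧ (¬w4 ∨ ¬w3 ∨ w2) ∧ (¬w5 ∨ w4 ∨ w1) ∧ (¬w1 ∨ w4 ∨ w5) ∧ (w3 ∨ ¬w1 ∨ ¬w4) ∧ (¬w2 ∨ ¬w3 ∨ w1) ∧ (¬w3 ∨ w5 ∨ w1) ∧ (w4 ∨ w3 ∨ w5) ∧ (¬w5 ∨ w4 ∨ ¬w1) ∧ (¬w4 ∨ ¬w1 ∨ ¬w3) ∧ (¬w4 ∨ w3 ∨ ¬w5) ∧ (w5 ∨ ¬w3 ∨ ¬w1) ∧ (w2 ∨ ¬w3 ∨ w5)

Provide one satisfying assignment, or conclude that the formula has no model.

Try w1 = False.
Try w3 = False.
Unit clause (w5) forces w5 = True.
Unit clause (w4) forces w4 = True.
Now (¬w4) is unsatisfied and unit — conflict.
Backtrack on w3: now try w3 = True.
Unit clause (¬w5) forces w5 = False.
Now (w5) is unsatisfied and unit — conflict.
Both values of w3 lead to a conflict.
Backtrack on w1: now try w1 = True.
Try w5 = True.
Unit clause (¬w3) forces w3 = False.
Unit clause (w2) forces w2 = True.
Unit clause (¬w4) forces w4 = False.
Now (w4) is unsatisfied and unit — conflict.
Backtrack on w5: now try w5 = False.
Unit clause (w2) forces w2 = True.
Unit clause (¬w3) forces w3 = False.
Unit clause (¬w4) forces w4 = False.
Now (w4) is unsatisfied and unit — conflict.
Both values of w5 lead to a conflict.
Both values of w1 lead to a conflict.

UNSATISFIABLE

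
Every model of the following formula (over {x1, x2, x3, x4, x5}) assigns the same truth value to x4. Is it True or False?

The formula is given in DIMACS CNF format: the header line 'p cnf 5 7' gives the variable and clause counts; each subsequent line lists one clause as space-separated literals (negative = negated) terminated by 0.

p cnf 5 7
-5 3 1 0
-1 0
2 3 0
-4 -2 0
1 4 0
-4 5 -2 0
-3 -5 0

Suppose x4 = False.
(¬x1) alone gives x1 = False.
Now (x1) is unsatisfied and unit — conflict.
So every satisfying assignment has x4 = True.

True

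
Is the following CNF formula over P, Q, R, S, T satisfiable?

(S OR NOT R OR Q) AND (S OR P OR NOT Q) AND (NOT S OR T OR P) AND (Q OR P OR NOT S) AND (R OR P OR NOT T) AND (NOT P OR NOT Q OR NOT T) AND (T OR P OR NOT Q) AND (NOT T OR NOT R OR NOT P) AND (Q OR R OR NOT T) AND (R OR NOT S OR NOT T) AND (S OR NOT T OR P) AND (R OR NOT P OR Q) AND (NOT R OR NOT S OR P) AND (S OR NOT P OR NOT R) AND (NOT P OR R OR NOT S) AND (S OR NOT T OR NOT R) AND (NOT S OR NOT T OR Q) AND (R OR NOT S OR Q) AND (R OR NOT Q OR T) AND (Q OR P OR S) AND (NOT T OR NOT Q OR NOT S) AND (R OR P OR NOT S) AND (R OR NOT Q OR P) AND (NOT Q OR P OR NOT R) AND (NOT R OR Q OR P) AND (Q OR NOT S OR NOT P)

Satisfiable

Case S = true:
Case T = false:
The clause (P) is unit, so P = true.
The clause (R) is unit, so R = true.
The clause (Q) is unit, so Q = true.
This assignment satisfies each clause.
A satisfying assignment: P: true, Q: true, R: true, S: true, T: false.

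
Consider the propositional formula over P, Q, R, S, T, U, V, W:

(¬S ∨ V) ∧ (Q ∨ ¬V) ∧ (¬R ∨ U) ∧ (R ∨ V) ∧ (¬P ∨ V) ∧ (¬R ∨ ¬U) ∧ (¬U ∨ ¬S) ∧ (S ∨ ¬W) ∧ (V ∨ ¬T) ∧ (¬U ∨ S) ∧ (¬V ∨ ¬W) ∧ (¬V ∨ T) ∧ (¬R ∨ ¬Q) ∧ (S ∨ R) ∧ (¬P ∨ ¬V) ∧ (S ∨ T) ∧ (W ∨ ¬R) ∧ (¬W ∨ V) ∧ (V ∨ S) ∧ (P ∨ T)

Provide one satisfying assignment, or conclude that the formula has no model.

P ↦ False,  Q ↦ True,  R ↦ False,  S ↦ True,  T ↦ True,  U ↦ False,  V ↦ True,  W ↦ False

Branch on S: set S = True.
Unit clause (V) forces V = True.
Unit clause (Q) forces Q = True.
Unit clause (¬U) forces U = False.
Unit clause (¬R) forces R = False.
Unit clause (¬W) forces W = False.
Unit clause (T) forces T = True.
Unit clause (¬P) forces P = False.
All clauses are satisfied.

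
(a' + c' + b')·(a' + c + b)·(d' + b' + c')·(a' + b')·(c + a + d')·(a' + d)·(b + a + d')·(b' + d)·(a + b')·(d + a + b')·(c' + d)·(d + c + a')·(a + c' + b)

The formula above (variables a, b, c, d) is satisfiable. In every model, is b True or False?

Suppose b = 1.
From the singleton clause (a'), a = 0.
Now (a) is unsatisfied and unit — conflict.
So every satisfying assignment has b = False.

False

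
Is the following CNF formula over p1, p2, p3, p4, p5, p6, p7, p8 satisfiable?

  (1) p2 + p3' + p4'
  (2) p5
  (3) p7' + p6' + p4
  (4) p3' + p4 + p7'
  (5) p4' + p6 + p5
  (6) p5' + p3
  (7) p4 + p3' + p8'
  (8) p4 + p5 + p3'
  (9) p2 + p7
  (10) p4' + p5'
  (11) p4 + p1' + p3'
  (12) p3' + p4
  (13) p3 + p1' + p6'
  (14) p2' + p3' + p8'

Unit clause (p5) forces p5 = 1.
Unit clause (p3) forces p3 = 1.
Unit clause (p4') forces p4 = 0.
But (p4) is also a unit clause — contradiction.
No assignment satisfies every clause.

No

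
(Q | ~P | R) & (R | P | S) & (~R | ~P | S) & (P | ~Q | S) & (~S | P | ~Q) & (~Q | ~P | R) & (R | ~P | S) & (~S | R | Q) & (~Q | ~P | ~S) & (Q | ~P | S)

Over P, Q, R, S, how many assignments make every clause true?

There are 2^4 = 16 truth assignments over (P, Q, R, S).
Check each against the 10 clauses (columns in the order P, Q, R, S):
  F F F F  ✗ fails (R | P | S)
  F F F T  ✗ fails (~S | R | Q)
  F F T F  ✓ satisfies all
  F F T T  ✓ satisfies all
  F T F F  ✗ fails (R | P | S)
  F T F T  ✗ fails (~S | P | ~Q)
  F T T F  ✗ fails (P | ~Q | S)
  F T T T  ✗ fails (~S | P | ~Q)
  T F F F  ✗ fails (Q | ~P | R)
  T F F T  ✗ fails (Q | ~P | R)
  T F T F  ✗ fails (~R | ~P | S)
  T F T T  ✓ satisfies all
  T T F F  ✗ fails (~Q | ~P | R)
  T T F T  ✗ fails (~Q | ~P | R)
  T T T F  ✗ fails (~R | ~P | S)
  T T T T  ✗ fails (~Q | ~P | ~S)
3 of the 16 rows are models.

3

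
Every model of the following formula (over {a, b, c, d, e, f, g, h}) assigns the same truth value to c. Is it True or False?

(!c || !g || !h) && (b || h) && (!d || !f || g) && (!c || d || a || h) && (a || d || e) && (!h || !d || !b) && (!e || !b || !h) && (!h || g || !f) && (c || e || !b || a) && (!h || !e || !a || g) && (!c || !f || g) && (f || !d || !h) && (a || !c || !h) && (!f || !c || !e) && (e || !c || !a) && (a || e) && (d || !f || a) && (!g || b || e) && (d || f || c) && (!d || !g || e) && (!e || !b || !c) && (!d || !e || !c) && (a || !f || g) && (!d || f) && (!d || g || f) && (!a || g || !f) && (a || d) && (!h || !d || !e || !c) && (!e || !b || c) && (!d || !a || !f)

False

Suppose c = true.
Suppose g = false.
Unit clause (!f) forces f = false.
Unit clause (!d) forces d = false.
Unit clause (a) forces a = true.
Unit clause (e) forces e = true.
Unit clause (!h) forces h = false.
Unit clause (b) forces b = true.
But (!b) is also a unit clause — contradiction.
That branch fails; take g = true instead.
Unit clause (!h) forces h = false.
Unit clause (b) forces b = true.
Unit clause (!e) forces e = false.
Unit clause (!a) forces a = false.
But (a) is also a unit clause — contradiction.
Both values of g lead to a conflict.
So every satisfying assignment has c = False.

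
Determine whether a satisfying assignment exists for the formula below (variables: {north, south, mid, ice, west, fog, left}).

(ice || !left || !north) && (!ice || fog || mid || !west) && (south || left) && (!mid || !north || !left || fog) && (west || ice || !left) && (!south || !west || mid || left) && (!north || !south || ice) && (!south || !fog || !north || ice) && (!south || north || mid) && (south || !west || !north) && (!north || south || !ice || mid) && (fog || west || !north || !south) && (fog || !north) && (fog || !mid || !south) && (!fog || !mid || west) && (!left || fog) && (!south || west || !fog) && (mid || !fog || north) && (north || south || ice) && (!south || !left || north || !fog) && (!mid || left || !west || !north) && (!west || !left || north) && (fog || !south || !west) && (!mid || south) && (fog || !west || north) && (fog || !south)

Try south = true.
The clause (fog) is unit, so fog = true.
The clause (west) is unit, so west = true.
Try mid = true.
Try north = true.
The clause (ice) is unit, so ice = true.
The clause (left) is unit, so left = true.
Every clause now holds.
A satisfying assignment: north=true,  south=true,  mid=true,  ice=true,  west=true,  fog=true,  left=true.

Satisfiable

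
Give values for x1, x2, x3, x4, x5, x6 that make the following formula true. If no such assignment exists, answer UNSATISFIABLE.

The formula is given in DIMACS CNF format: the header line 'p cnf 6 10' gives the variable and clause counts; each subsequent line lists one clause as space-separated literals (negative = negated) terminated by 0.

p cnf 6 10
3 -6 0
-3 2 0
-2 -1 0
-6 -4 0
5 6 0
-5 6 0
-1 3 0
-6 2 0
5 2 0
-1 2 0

Branch on x3: set x3 = True.
Unit clause (x2) forces x2 = True.
Unit clause (¬x1) forces x1 = False.
Branch on x6: set x6 = True.
Unit clause (¬x4) forces x4 = False.
Every clause is now satisfied; x5 is unconstrained.

x1=False; x2=True; x3=True; x4=False; x5=True; x6=True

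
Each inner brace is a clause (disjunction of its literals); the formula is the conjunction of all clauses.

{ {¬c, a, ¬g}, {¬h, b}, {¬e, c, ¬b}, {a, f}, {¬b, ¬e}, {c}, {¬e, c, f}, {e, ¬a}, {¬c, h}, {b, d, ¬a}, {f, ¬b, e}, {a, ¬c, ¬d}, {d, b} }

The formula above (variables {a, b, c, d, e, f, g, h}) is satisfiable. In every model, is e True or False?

Suppose e = True.
(¬b) alone gives b = False.
(¬h) alone gives h = False.
(c) alone gives c = True.
That conflicts with the unit clause (¬c).
So every satisfying assignment has e = False.

False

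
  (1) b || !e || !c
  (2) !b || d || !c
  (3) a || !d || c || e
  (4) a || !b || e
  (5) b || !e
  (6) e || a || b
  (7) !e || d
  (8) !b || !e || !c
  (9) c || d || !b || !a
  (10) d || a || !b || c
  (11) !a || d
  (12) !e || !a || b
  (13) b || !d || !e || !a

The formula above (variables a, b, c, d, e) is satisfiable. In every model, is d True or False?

True

Suppose d = false.
The clause (!e) is unit, so e = false.
The clause (!a) is unit, so a = false.
The clause (!b) is unit, so b = false.
That conflicts with the unit clause (b).
So every satisfying assignment has d = True.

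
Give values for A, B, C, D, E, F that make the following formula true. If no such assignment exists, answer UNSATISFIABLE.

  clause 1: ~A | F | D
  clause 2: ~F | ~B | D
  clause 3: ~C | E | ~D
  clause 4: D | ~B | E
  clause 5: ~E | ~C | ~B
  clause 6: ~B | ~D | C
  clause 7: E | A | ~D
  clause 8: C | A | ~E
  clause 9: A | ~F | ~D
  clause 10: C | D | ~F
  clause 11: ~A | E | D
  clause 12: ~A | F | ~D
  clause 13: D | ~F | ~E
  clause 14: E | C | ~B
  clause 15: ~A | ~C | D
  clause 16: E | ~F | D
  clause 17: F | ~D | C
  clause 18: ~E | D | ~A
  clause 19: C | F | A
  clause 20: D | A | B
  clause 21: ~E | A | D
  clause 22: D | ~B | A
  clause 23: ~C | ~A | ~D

A: 1, B: 0, C: 0, D: 1, E: 0, F: 1

Case A = 1:
Case F = 1:
Case B = 0:
Case C = 0:
The clause (D) is unit, so D = 1.
Every clause is now satisfied; E is unconstrained.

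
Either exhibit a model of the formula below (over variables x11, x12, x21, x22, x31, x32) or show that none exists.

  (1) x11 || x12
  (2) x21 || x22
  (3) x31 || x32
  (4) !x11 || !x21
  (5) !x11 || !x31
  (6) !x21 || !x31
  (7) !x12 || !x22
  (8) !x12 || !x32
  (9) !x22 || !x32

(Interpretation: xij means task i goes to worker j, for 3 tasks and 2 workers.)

Case x11 = true:
(!x21) alone gives x21 = false.
(x22) alone gives x22 = true.
(!x31) alone gives x31 = false.
(x32) alone gives x32 = true.
Now (!x32) is unsatisfied and unit — conflict.
Undo x11 and try x11 = false.
(x12) alone gives x12 = true.
(!x22) alone gives x22 = false.
(x21) alone gives x21 = true.
(!x31) alone gives x31 = false.
(x32) alone gives x32 = true.
Now (!x32) is unsatisfied and unit — conflict.
Both values of x11 lead to a conflict.

UNSATISFIABLE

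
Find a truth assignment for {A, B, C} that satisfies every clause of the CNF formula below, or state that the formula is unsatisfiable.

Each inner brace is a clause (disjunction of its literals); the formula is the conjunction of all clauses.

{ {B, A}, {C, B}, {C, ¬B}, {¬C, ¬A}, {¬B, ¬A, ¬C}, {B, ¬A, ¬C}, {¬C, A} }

UNSATISFIABLE

Branch on B: set B = True.
Unit clause (C) forces C = True.
Unit clause (¬A) forces A = False.
But (A) is also a unit clause — contradiction.
That branch fails; take B = False instead.
Unit clause (A) forces A = True.
Unit clause (C) forces C = True.
But (¬C) is also a unit clause — contradiction.
Both values of B lead to a conflict.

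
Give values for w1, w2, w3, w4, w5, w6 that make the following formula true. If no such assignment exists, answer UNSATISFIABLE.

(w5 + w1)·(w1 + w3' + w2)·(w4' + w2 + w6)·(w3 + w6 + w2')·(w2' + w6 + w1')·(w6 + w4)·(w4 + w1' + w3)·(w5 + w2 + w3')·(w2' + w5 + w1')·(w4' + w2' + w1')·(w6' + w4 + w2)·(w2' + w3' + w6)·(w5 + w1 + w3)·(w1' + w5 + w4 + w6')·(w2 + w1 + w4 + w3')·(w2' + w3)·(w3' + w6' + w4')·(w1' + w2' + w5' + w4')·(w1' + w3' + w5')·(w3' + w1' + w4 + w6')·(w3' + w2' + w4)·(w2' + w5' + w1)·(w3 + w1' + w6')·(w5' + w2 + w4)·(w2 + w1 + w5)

Suppose w5 = 1.
Suppose w6 = 1.
Suppose w4 = 1.
From the singleton clause (w3'), w3 = 0.
From the singleton clause (w2'), w2 = 0.
From the singleton clause (w1'), w1 = 0.
All clauses are satisfied.

w1 ↦ 0; w2 ↦ 0; w3 ↦ 0; w4 ↦ 1; w5 ↦ 1; w6 ↦ 1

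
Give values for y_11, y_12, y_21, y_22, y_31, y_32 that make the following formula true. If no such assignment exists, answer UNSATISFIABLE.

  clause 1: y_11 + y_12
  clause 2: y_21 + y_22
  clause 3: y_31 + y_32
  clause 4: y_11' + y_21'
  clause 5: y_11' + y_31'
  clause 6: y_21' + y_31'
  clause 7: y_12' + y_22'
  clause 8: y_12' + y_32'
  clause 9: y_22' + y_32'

UNSATISFIABLE

Branch on y_11: set y_11 = 1.
The clause (y_21') is unit, so y_21 = 0.
The clause (y_22) is unit, so y_22 = 1.
The clause (y_31') is unit, so y_31 = 0.
The clause (y_32) is unit, so y_32 = 1.
That conflicts with the unit clause (y_32').
That branch fails; take y_11 = 0 instead.
The clause (y_12) is unit, so y_12 = 1.
The clause (y_22') is unit, so y_22 = 0.
The clause (y_21) is unit, so y_21 = 1.
The clause (y_31') is unit, so y_31 = 0.
The clause (y_32) is unit, so y_32 = 1.
That conflicts with the unit clause (y_32').
Either choice for y_11 ends in contradiction.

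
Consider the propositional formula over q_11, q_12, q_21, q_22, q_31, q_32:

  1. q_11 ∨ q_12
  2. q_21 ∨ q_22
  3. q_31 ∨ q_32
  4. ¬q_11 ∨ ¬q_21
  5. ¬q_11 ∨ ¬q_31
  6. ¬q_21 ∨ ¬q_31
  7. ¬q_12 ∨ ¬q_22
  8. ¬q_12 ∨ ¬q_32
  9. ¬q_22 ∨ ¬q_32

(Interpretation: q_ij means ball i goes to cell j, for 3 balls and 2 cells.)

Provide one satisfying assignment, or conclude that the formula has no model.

UNSATISFIABLE

Case q_11 = True:
Unit clause (¬q_21) forces q_21 = False.
Unit clause (q_22) forces q_22 = True.
Unit clause (¬q_31) forces q_31 = False.
Unit clause (q_32) forces q_32 = True.
Now (¬q_32) is unsatisfied and unit — conflict.
Undo q_11 and try q_11 = False.
Unit clause (q_12) forces q_12 = True.
Unit clause (¬q_22) forces q_22 = False.
Unit clause (q_21) forces q_21 = True.
Unit clause (¬q_31) forces q_31 = False.
Unit clause (q_32) forces q_32 = True.
Now (¬q_32) is unsatisfied and unit — conflict.
Either choice for q_11 ends in contradiction.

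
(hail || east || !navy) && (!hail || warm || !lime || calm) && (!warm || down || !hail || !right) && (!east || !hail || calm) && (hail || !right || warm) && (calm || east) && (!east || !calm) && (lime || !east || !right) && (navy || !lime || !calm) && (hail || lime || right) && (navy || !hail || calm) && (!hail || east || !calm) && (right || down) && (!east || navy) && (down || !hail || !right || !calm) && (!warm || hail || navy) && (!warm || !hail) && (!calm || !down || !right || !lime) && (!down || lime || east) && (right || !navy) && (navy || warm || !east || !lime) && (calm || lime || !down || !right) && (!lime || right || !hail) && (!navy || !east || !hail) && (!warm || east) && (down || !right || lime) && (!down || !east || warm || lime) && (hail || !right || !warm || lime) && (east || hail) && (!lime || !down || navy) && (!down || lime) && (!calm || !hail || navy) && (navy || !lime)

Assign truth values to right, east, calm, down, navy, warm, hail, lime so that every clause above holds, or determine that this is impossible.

right=true; east=true; calm=false; down=true; navy=true; warm=true; hail=false; lime=true

Branch on calm: set calm = false.
(east) alone gives east = true.
(!hail) alone gives hail = false.
(navy) alone gives navy = true.
(right) alone gives right = true.
(warm) alone gives warm = true.
(lime) alone gives lime = true.
Every clause is now satisfied; down is unconstrained.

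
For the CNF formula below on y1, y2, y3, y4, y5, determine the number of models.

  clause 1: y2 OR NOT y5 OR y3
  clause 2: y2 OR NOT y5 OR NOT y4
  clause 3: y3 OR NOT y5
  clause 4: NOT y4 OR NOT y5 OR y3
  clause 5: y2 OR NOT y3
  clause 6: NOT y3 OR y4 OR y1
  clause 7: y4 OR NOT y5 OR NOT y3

There are 2^5 = 32 truth assignments over (y1, y2, y3, y4, y5).
Split on y5. With y5 = true, the clauses containing y5 are satisfied and NOT y5 drops from the rest; 2 of the 2^4 = 16 assignments to the other variables satisfy what remains.
With y5 = false, by the same count on the reduced clause set, 11 assignments work.
(One model: y1=F, y2=F, y3=F, y4=F, y5=F.)
Total: 2 + 11 = 13.

13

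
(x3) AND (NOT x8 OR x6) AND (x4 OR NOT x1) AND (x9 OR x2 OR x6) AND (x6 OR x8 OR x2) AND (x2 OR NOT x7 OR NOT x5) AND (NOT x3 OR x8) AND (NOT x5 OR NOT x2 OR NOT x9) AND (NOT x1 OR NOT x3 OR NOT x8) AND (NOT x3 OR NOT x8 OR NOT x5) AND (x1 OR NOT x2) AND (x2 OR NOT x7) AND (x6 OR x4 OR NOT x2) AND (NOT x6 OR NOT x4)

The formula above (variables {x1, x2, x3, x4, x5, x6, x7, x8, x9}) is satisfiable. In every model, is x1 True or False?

Suppose x1 = true.
Unit clause (x3) forces x3 = true.
Unit clause (x4) forces x4 = true.
Unit clause (x8) forces x8 = true.
Now (NOT x8) is unsatisfied and unit — conflict.
So every satisfying assignment has x1 = False.

False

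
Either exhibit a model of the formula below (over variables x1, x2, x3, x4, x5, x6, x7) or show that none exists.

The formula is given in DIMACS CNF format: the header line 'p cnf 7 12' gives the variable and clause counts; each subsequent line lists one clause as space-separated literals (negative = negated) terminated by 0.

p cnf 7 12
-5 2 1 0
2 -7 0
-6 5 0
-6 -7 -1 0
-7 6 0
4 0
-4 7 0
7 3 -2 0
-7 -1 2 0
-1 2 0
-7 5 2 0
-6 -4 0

The clause (x4) is unit, so x4 = True.
The clause (x7) is unit, so x7 = True.
The clause (x2) is unit, so x2 = True.
The clause (x6) is unit, so x6 = True.
But (¬x6) is also a unit clause — contradiction.

UNSATISFIABLE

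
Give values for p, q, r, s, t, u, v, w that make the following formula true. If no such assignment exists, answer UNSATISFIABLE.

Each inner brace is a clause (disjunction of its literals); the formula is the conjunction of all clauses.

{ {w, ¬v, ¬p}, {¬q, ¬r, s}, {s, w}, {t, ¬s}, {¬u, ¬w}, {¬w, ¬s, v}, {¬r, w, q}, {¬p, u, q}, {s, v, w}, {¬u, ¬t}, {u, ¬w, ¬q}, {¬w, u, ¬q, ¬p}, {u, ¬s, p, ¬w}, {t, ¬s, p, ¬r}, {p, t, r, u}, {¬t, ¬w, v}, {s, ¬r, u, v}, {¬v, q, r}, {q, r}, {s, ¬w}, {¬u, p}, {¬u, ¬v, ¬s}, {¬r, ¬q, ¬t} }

Case s = True:
(t) alone gives t = True.
(¬u) alone gives u = False.
Case w = False:
Case v = False:
Case r = False:
(q) alone gives q = True.
No clause remains; p is free.

p: False; q: True; r: False; s: True; t: True; u: False; v: False; w: False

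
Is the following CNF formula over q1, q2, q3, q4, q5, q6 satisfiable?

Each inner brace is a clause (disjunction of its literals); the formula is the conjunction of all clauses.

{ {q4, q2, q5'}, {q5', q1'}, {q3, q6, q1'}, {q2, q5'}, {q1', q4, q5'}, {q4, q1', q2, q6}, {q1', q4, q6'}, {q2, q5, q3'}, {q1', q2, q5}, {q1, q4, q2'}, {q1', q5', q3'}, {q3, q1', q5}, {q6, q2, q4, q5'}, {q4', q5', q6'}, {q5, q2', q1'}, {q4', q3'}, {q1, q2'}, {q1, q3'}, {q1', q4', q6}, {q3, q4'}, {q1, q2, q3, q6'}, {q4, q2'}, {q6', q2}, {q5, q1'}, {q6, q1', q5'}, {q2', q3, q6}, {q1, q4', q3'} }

Case q5 = 0:
Unit clause (q1') forces q1 = 0.
Unit clause (q2') forces q2 = 0.
Unit clause (q3') forces q3 = 0.
Unit clause (q4') forces q4 = 0.
Unit clause (q6') forces q6 = 0.
All clauses are satisfied.
A satisfying assignment: q1 ↦ 0; q2 ↦ 0; q3 ↦ 0; q4 ↦ 0; q5 ↦ 0; q6 ↦ 0.

Yes, satisfiable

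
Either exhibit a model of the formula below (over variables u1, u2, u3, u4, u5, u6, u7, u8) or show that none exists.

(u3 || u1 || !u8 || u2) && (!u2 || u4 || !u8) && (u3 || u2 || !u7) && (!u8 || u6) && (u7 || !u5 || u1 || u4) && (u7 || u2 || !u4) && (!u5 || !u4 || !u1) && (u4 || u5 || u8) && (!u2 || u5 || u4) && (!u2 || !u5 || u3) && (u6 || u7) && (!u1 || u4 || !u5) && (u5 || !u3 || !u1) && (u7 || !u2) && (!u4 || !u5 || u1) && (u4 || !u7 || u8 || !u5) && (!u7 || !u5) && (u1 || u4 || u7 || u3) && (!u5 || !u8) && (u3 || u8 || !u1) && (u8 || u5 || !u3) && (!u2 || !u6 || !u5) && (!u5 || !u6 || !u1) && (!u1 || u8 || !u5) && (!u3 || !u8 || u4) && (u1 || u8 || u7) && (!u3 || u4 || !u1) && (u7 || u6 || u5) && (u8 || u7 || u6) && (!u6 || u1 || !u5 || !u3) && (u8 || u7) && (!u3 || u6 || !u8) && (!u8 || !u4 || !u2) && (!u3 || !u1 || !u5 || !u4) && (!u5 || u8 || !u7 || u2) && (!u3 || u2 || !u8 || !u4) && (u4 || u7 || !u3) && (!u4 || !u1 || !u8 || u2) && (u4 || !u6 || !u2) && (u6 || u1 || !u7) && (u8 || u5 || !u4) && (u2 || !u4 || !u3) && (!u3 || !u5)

Suppose u8 = true.
The clause (u6) is unit, so u6 = true.
The clause (!u5) is unit, so u5 = false.
Suppose u2 = false.
Suppose u3 = false.
The clause (u1) is unit, so u1 = true.
The clause (!u7) is unit, so u7 = false.
The clause (!u4) is unit, so u4 = false.
All clauses are satisfied.

u1: true, u2: false, u3: false, u4: false, u5: false, u6: true, u7: false, u8: true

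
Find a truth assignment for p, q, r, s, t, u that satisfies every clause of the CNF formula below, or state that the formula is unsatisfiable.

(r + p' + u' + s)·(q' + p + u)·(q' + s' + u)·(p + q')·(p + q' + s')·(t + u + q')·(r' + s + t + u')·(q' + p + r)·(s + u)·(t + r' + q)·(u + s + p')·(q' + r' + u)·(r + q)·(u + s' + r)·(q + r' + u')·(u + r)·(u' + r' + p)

p: 1; q: 1; r: 0; s: 1; t: 1; u: 1

Branch on p: set p = 1.
Branch on s: set s = 1.
Branch on q: set q = 1.
Unit clause (u) forces u = 1.
No clause remains; r, t are free.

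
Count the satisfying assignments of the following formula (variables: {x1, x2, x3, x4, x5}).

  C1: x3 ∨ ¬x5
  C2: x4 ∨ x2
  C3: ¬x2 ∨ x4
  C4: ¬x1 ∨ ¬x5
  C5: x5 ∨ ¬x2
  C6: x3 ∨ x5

There are 2^5 = 32 truth assignments over (x1, x2, x3, x4, x5).
Split on x3. With x3 = True, the clauses containing x3 are satisfied and ¬x3 drops from the rest; 4 of the 2^4 = 16 assignments to the other variables satisfy what remains.
With x3 = False, by the same count on the reduced clause set, 0 assignments work.
(One model: x1=F, x2=F, x3=T, x4=T, x5=F.)
Total: 4 + 0 = 4.

4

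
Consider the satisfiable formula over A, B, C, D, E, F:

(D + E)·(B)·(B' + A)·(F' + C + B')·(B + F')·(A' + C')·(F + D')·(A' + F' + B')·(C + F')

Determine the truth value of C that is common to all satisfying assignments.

False

Suppose C = 1.
Unit clause (B) forces B = 1.
Unit clause (A) forces A = 1.
That conflicts with the unit clause (A').
So every satisfying assignment has C = False.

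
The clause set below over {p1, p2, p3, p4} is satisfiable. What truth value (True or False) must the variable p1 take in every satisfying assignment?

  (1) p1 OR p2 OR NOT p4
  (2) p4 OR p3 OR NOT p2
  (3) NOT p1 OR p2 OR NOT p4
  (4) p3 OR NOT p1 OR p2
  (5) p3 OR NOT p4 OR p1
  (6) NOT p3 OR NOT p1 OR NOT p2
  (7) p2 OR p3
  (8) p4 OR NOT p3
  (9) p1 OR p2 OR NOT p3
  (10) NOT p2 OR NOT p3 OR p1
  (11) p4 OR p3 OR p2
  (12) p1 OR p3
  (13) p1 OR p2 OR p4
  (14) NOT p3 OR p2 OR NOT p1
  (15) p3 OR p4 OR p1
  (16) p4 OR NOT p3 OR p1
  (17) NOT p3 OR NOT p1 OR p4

True

Suppose p1 = false.
The clause (p3) is unit, so p3 = true.
The clause (p4) is unit, so p4 = true.
The clause (p2) is unit, so p2 = true.
But (NOT p2) is also a unit clause — contradiction.
So every satisfying assignment has p1 = True.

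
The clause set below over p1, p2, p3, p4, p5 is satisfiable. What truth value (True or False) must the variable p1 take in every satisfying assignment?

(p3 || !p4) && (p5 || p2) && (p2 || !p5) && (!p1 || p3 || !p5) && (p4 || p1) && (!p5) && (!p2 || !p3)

Suppose p1 = false.
(p4) alone gives p4 = true.
(p3) alone gives p3 = true.
(!p5) alone gives p5 = false.
(p2) alone gives p2 = true.
But (!p2) is also a unit clause — contradiction.
So every satisfying assignment has p1 = True.

True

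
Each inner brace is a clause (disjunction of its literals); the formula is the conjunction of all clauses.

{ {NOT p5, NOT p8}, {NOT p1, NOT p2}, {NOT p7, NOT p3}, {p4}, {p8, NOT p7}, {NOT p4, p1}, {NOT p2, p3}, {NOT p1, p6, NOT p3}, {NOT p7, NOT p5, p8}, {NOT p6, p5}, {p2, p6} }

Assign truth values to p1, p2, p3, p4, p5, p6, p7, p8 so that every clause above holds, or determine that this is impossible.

Unit clause (p4) forces p4 = true.
Unit clause (p1) forces p1 = true.
Unit clause (NOT p2) forces p2 = false.
Unit clause (p6) forces p6 = true.
Unit clause (p5) forces p5 = true.
Unit clause (NOT p8) forces p8 = false.
Unit clause (NOT p7) forces p7 = false.
Every clause is now satisfied; p3 is unconstrained.

p1: true,  p2: false,  p3: true,  p4: true,  p5: true,  p6: true,  p7: false,  p8: false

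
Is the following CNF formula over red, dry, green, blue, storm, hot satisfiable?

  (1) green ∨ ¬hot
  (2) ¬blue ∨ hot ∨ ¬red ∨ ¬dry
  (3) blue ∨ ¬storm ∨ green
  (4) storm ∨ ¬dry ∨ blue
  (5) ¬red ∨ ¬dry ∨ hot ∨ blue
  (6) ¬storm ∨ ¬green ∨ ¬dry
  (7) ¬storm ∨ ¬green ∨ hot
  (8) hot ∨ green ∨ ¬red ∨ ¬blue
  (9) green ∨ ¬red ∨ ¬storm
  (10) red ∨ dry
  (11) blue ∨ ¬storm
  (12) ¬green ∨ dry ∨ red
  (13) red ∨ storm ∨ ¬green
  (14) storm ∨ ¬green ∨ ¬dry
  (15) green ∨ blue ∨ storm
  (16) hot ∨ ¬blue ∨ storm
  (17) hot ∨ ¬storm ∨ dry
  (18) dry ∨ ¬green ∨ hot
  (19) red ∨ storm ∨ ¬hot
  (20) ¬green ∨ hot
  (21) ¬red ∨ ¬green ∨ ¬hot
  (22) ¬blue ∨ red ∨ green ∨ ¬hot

Yes

Suppose green = False.
(¬hot) alone gives hot = False.
Suppose blue = True.
(¬red) alone gives red = False.
(dry) alone gives dry = True.
(storm) alone gives storm = True.
All clauses are satisfied.
A satisfying assignment: red=False; dry=True; green=False; blue=True; storm=True; hot=False.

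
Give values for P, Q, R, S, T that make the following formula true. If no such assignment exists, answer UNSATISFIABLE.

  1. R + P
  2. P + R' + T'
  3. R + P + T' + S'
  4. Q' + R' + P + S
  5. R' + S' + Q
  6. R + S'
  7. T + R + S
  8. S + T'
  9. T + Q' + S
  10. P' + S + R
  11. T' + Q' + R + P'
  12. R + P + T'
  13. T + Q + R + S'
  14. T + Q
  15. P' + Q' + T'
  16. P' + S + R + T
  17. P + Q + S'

Try R = 1.
Try P = 0.
(T') alone gives T = 0.
(Q) alone gives Q = 1.
(S) alone gives S = 1.
Every clause now holds.

P ↦ 0; Q ↦ 1; R ↦ 1; S ↦ 1; T ↦ 0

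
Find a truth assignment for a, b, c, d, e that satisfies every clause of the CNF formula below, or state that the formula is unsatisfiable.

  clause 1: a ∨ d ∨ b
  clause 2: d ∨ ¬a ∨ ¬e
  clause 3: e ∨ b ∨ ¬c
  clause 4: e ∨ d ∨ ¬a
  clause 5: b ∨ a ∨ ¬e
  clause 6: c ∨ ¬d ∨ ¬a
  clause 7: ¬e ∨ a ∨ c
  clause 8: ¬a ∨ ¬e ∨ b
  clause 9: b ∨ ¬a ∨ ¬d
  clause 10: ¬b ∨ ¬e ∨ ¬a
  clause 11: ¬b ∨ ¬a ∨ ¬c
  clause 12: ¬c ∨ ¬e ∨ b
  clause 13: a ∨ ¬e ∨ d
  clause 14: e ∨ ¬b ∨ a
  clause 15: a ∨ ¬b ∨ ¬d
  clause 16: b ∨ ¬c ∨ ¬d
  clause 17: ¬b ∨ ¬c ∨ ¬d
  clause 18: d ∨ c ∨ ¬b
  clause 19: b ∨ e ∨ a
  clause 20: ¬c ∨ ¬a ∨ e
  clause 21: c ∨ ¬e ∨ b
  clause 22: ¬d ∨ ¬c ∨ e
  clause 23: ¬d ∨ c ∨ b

UNSATISFIABLE

Case a = True:
Case d = True:
Unit clause (c) forces c = True.
Unit clause (b) forces b = True.
Now (¬b) is unsatisfied and unit — conflict.
Undo d and try d = False.
Unit clause (¬e) forces e = False.
Now (e) is unsatisfied and unit — conflict.
Both values of d lead to a conflict.
Undo a and try a = False.
Case d = True:
Unit clause (¬b) forces b = False.
Unit clause (¬e) forces e = False.
Now (e) is unsatisfied and unit — conflict.
Undo d and try d = False.
Unit clause (b) forces b = True.
Unit clause (¬e) forces e = False.
Now (e) is unsatisfied and unit — conflict.
Both values of d lead to a conflict.
Both values of a lead to a conflict.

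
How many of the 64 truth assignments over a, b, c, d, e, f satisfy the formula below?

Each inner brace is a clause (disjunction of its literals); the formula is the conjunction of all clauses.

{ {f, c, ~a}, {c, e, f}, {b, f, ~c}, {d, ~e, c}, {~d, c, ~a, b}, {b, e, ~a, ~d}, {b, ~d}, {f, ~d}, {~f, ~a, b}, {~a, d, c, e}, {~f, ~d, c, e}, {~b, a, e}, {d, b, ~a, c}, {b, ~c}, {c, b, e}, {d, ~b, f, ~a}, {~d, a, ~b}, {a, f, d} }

6

There are 2^6 = 64 truth assignments over (a, b, c, d, e, f).
Split on a. With a = 1, the clauses containing a are satisfied and ~a drops from the rest; 5 of the 2^5 = 32 assignments to the other variables satisfy what remains.
With a = 0, by the same count on the reduced clause set, 1 assignment works.
(One model: a=F, b=T, c=T, d=F, e=T, f=T.)
Total: 5 + 1 = 6.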